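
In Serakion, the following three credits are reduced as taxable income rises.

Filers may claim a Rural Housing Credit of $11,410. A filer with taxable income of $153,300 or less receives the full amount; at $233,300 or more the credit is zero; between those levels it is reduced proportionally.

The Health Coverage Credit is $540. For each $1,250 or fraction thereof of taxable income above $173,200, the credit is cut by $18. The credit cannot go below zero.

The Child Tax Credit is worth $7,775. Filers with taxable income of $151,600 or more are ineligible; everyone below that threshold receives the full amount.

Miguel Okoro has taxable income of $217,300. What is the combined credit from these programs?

$2,282

Rural Housing Credit: $217,300 is $64,000 into a $80,000 phase-out range, leaving 16,000/80,000 of the credit: $11,410 × 16,000/80,000 = $2,282.
Health Coverage Credit: income exceeds $173,200 by $44,100 → 36 increments × $18 = $648 ≥ base, so the credit is $0.
Child Tax Credit: $217,300 meets or exceeds the $151,600 cutoff, so the credit is $0.
Total: $2,282 + $0 + $0 = $2,282.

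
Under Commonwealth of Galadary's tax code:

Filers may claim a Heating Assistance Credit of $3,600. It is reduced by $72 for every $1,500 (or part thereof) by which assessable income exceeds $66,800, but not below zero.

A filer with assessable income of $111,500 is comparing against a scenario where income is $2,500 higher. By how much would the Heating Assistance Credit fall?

At $111,500 — income exceeds $66,800 by $44,700, which is 30 full-or-partial $1,500 increments; reduction = 30 × $72 = $2,160, leaving $1,440.
At $114,000 — income exceeds $66,800 by $47,200, which is 32 full-or-partial $1,500 increments; reduction = 32 × $72 = $2,304, leaving $1,296.
Lost: $1,440 − $1,296 = $144.

$144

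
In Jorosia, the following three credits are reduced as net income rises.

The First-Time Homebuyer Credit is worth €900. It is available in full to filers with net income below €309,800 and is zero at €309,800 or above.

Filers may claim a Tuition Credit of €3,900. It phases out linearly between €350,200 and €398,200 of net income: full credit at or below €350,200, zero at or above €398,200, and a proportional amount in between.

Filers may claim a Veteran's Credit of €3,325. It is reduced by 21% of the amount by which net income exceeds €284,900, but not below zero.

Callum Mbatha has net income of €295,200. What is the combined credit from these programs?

€5,962

First-Time Homebuyer Credit: €295,200 is below the €309,800 cutoff, so the full €900 applies.
Tuition Credit: €295,200 is at or below the €350,200 threshold, so the full €3,900 applies.
Veteran's Credit: 21% of the €10,300 excess over €284,900 is €2,163; credit = €3,325 − €2,163 = €1,162.
Total: €900 + €3,900 + €1,162 = €5,962.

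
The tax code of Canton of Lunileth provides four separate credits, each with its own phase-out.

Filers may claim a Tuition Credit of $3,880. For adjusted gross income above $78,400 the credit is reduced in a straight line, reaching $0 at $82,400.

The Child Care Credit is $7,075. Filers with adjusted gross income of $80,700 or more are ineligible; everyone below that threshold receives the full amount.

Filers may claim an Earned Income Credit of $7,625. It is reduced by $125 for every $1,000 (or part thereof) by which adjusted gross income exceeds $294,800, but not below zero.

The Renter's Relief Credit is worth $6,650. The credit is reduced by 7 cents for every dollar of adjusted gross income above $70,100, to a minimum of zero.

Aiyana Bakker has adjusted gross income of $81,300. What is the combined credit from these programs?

Tuition Credit: $81,300 is $2,900 into a $4,000 phase-out range, leaving 1,100/4,000 of the credit: $3,880 × 1,100/4,000 = $1,067.
Child Care Credit: $81,300 meets or exceeds the $80,700 cutoff, so the credit is $0.
Earned Income Credit: $81,300 is at or below the $294,800 threshold, so the full $7,625 applies.
Renter's Relief Credit: 7% of the $11,200 excess over $70,100 is $784; credit = $6,650 − $784 = $5,866.
Total: $1,067 + $0 + $7,625 + $5,866 = $14,558.

$14,558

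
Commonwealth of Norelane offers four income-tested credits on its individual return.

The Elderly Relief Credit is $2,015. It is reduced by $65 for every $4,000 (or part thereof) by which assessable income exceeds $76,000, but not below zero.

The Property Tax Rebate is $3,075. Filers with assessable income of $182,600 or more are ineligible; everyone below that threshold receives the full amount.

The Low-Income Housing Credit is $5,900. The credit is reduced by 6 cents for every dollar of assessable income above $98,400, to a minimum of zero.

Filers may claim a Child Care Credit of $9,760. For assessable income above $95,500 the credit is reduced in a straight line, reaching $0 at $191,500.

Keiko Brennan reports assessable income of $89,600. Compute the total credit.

$20,490

Elderly Relief Credit: income exceeds $76,000 by $13,600, which is 4 full-or-partial $4,000 increments; reduction = 4 × $65 = $260, leaving $1,755.
Property Tax Rebate: $89,600 is below the $182,600 cutoff, so the full $3,075 applies.
Low-Income Housing Credit: $89,600 is at or below the $98,400 threshold, so the full $5,900 applies.
Child Care Credit: $89,600 is at or below the $95,500 threshold, so the full $9,760 applies.
Total: $1,755 + $3,075 + $5,900 + $9,760 = $20,490.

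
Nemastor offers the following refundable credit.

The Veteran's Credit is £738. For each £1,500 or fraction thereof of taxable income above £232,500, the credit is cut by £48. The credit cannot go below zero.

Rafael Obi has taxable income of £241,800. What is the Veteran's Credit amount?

£402

Veteran's Credit: income exceeds £232,500 by £9,300, which is 7 full-or-partial £1,500 increments; reduction = 7 × £48 = £336, leaving £402.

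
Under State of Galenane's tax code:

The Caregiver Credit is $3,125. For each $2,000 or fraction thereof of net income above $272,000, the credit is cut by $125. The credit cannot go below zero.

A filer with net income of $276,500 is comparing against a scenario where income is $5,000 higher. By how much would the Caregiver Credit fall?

$250

At $276,500 — income exceeds $272,000 by $4,500, which is 3 full-or-partial $2,000 increments; reduction = 3 × $125 = $375, leaving $2,750.
At $281,500 — income exceeds $272,000 by $9,500, which is 5 full-or-partial $2,000 increments; reduction = 5 × $125 = $625, leaving $2,500.
Lost: $2,750 − $2,500 = $250.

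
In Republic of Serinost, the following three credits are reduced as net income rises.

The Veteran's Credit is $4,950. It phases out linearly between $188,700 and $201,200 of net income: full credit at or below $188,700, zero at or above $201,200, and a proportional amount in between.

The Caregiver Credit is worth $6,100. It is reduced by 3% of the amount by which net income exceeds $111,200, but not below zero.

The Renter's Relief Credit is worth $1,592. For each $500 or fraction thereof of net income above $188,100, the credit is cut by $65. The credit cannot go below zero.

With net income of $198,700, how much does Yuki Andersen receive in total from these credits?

Veteran's Credit: $198,700 is $10,000 into a $12,500 phase-out range, leaving 2,500/12,500 of the credit: $4,950 × 2,500/12,500 = $990.
Caregiver Credit: 3% of the $87,500 excess over $111,200 is $2,625; credit = $6,100 − $2,625 = $3,475.
Renter's Relief Credit: income exceeds $188,100 by $10,600, which is 22 full-or-partial $500 increments; reduction = 22 × $65 = $1,430, leaving $162.
Total: $990 + $3,475 + $162 = $4,627.

$4,627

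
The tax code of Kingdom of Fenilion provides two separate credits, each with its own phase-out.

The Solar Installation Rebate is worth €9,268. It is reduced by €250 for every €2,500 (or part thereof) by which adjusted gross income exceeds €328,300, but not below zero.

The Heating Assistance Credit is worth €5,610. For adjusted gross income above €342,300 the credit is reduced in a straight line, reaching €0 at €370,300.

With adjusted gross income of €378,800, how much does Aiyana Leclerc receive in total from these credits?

€4,018

Solar Installation Rebate: income exceeds €328,300 by €50,500, which is 21 full-or-partial €2,500 increments; reduction = 21 × €250 = €5,250, leaving €4,018.
Heating Assistance Credit: €378,800 is at or above €370,300, so the credit is €0.
Total: €4,018 + €0 = €4,018.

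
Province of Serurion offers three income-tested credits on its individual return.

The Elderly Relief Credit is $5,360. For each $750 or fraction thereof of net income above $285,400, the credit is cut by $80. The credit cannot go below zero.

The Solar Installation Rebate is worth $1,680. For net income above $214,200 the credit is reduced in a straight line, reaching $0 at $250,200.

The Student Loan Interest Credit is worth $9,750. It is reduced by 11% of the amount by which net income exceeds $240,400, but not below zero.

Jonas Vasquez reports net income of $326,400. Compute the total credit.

Elderly Relief Credit: income exceeds $285,400 by $41,000, which is 55 full-or-partial $750 increments; reduction = 55 × $80 = $4,400, leaving $960.
Solar Installation Rebate: $326,400 is at or above $250,200, so the credit is $0.
Student Loan Interest Credit: 11% of the $86,000 excess over $240,400 is $9,460; credit = $9,750 − $9,460 = $290.
Total: $960 + $0 + $290 = $1,250.

$1,250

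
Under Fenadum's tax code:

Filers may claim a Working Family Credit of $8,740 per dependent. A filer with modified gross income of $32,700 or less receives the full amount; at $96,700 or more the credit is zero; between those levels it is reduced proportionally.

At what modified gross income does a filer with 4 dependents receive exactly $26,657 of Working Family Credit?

$47,900

Full credit = 4 × $8,740 = $34,960.
$26,657 is 26,657/34,960 of the full $34,960, so 8,303/34,960 of the $64,000 range has been used: income = $32,700 + $64,000 × 8,303/34,960 = $47,900.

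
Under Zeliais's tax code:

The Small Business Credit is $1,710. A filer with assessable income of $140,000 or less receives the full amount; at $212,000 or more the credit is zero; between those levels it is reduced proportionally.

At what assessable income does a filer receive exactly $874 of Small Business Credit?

$175,200

$874 is 874/1,710 of the full $1,710, so 836/1,710 of the $72,000 range has been used: income = $140,000 + $72,000 × 836/1,710 = $175,200.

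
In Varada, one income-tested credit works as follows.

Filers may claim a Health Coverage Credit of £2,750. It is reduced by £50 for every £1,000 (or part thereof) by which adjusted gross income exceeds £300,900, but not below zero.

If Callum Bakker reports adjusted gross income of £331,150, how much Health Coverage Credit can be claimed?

Health Coverage Credit: income exceeds £300,900 by £30,250, which is 31 full-or-partial £1,000 increments; reduction = 31 × £50 = £1,550, leaving £1,200.

£1,200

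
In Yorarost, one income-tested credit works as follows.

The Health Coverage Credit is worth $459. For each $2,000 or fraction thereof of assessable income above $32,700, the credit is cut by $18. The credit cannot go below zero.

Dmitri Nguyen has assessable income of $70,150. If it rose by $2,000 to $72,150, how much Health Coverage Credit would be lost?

At $70,150 — income exceeds $32,700 by $37,450, which is 19 full-or-partial $2,000 increments; reduction = 19 × $18 = $342, leaving $117.
At $72,150 — income exceeds $32,700 by $39,450, which is 20 full-or-partial $2,000 increments; reduction = 20 × $18 = $360, leaving $99.
Lost: $117 − $99 = $18.

$18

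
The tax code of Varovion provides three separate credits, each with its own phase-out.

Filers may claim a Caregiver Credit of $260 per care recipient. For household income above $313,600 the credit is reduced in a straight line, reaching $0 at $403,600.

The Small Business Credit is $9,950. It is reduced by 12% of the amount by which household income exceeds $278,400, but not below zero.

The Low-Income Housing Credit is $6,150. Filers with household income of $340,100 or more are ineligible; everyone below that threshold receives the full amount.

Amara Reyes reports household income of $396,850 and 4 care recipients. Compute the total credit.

Caregiver Credit: base = 4 × $260 = $1,040. $396,850 is $83,250 into a $90,000 phase-out range, leaving 6,750/90,000 of the credit: $1,040 × 6,750/90,000 = $78.
Small Business Credit: 12% of the $118,450 excess over $278,400 is $14,214 ≥ base, so the credit is $0.
Low-Income Housing Credit: $396,850 meets or exceeds the $340,100 cutoff, so the credit is $0.
Total: $78 + $0 + $0 = $78.

$78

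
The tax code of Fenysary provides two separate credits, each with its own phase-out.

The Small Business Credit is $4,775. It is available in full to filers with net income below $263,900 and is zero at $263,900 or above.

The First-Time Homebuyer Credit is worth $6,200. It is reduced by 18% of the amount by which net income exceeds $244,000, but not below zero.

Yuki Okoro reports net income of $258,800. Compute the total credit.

Small Business Credit: $258,800 is below the $263,900 cutoff, so the full $4,775 applies.
First-Time Homebuyer Credit: 18% of the $14,800 excess over $244,000 is $2,664; credit = $6,200 − $2,664 = $3,536.
Total: $4,775 + $3,536 = $8,311.

$8,311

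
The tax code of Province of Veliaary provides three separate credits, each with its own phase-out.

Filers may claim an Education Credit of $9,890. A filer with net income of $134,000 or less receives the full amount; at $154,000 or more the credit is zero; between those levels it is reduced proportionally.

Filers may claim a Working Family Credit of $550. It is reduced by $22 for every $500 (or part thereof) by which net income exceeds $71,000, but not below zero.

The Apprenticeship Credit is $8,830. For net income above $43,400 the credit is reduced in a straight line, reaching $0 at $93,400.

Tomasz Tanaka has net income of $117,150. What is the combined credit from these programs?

Education Credit: $117,150 is at or below the $134,000 threshold, so the full $9,890 applies.
Working Family Credit: income exceeds $71,000 by $46,150 → 93 increments × $22 = $2,046 ≥ base, so the credit is $0.
Apprenticeship Credit: $117,150 is at or above $93,400, so the credit is $0.
Total: $9,890 + $0 + $0 = $9,890.

$9,890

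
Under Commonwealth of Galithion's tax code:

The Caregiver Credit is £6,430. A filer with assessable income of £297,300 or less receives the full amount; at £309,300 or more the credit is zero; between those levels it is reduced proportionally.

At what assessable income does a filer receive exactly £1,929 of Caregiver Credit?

£1,929 is 1,929/6,430 of the full £6,430, so 4,501/6,430 of the £12,000 range has been used: income = £297,300 + £12,000 × 4,501/6,430 = £305,700.

£305,700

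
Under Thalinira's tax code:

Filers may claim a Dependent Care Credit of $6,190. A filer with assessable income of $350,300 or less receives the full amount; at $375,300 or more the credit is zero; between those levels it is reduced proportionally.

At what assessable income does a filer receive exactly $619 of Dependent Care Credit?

$372,800

$619 is 619/6,190 of the full $6,190, so 5,571/6,190 of the $25,000 range has been used: income = $350,300 + $25,000 × 5,571/6,190 = $372,800.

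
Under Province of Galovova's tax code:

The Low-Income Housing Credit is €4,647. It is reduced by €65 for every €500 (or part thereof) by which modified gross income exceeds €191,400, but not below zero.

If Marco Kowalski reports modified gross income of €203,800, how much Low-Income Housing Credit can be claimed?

€3,022

Low-Income Housing Credit: income exceeds €191,400 by €12,400, which is 25 full-or-partial €500 increments; reduction = 25 × €65 = €1,625, leaving €3,022.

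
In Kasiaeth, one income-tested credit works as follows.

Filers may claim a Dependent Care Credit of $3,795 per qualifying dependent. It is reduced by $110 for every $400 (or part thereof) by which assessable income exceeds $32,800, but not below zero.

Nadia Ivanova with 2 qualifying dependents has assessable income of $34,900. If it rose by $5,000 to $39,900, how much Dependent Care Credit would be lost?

At $34,900 — base = 2 × $3,795 = $7,590. income exceeds $32,800 by $2,100, which is 6 full-or-partial $400 increments; reduction = 6 × $110 = $660, leaving $6,930.
At $39,900 — base = 2 × $3,795 = $7,590. income exceeds $32,800 by $7,100, which is 18 full-or-partial $400 increments; reduction = 18 × $110 = $1,980, leaving $5,610.
Lost: $6,930 − $5,610 = $1,320.

$1,320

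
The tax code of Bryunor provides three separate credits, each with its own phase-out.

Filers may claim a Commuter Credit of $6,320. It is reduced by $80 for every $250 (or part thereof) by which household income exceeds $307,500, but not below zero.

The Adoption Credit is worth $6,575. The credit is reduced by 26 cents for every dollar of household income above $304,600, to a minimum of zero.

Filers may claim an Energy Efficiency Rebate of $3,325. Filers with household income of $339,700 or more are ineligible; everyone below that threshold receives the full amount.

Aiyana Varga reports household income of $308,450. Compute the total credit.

Commuter Credit: income exceeds $307,500 by $950, which is 4 full-or-partial $250 increments; reduction = 4 × $80 = $320, leaving $6,000.
Adoption Credit: 26% of the $3,850 excess over $304,600 is $1,001; credit = $6,575 − $1,001 = $5,574.
Energy Efficiency Rebate: $308,450 is below the $339,700 cutoff, so the full $3,325 applies.
Total: $6,000 + $5,574 + $3,325 = $14,899.

$14,899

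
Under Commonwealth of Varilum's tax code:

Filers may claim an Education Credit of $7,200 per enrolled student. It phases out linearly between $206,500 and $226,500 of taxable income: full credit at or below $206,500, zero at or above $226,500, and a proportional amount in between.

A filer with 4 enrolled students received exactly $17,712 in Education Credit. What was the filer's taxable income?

Full credit = 4 × $7,200 = $28,800.
$17,712 is 17,712/28,800 of the full $28,800, so 11,088/28,800 of the $20,000 range has been used: income = $206,500 + $20,000 × 11,088/28,800 = $214,200.

$214,200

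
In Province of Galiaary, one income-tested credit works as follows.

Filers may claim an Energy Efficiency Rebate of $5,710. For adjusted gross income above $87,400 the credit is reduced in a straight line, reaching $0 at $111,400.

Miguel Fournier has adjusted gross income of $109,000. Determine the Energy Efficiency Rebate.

Energy Efficiency Rebate: $109,000 is $21,600 into a $24,000 phase-out range, leaving 2,400/24,000 of the credit: $5,710 × 2,400/24,000 = $571.

$571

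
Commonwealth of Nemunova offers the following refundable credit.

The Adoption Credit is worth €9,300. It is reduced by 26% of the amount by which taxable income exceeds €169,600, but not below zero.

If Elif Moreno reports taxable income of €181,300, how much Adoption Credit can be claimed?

Adoption Credit: 26% of the €11,700 excess over €169,600 is €3,042; credit = €9,300 − €3,042 = €6,258.

€6,258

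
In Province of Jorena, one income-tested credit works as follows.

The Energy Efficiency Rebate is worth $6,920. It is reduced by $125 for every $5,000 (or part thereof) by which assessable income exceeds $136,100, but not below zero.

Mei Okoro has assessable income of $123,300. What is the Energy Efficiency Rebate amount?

$6,920

Energy Efficiency Rebate: $123,300 is at or below the $136,100 threshold, so the full $6,920 applies.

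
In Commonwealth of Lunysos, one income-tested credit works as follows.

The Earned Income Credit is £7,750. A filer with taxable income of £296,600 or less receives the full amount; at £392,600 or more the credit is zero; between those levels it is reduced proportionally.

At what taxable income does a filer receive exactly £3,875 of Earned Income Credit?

£344,600

£3,875 is 3,875/7,750 of the full £7,750, so 3,875/7,750 of the £96,000 range has been used: income = £296,600 + £96,000 × 3,875/7,750 = £344,600.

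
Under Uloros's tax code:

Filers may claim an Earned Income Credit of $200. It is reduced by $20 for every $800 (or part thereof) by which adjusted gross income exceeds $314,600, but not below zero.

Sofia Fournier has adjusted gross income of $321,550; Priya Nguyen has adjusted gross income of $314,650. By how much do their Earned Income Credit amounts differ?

Sofia ($321,550): Earned Income Credit: income exceeds $314,600 by $6,950, which is 9 full-or-partial $800 increments; reduction = 9 × $20 = $180, leaving $20.
Priya ($314,650): Earned Income Credit: income exceeds $314,600 by $50, which is 1 full-or-partial $800 increment; reduction = 1 × $20 = $20, leaving $180.
Difference: |$20 − $180| = $160.

$160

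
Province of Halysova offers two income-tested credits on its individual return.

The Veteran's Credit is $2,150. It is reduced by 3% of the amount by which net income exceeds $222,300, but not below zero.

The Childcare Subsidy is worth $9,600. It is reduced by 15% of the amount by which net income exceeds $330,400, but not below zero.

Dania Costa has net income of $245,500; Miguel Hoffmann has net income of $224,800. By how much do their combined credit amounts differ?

$621

Dania ($245,500): Veteran's Credit: 3% of the $23,200 excess over $222,300 is $696; credit = $2,150 − $696 = $1,454. Childcare Subsidy: $245,500 is at or below the $330,400 threshold, so the full $9,600 applies. total $1,454 + $9,600 = $11,054
Miguel ($224,800): Veteran's Credit: 3% of the $2,500 excess over $222,300 is $75; credit = $2,150 − $75 = $2,075. Childcare Subsidy: $224,800 is at or below the $330,400 threshold, so the full $9,600 applies. total $2,075 + $9,600 = $11,675
Difference: |$11,054 − $11,675| = $621.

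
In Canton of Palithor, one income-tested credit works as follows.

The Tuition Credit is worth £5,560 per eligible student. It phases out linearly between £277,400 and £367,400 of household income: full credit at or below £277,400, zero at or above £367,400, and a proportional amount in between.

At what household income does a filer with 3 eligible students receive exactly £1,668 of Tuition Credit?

Full credit = 3 × £5,560 = £16,680.
£1,668 is 1,668/16,680 of the full £16,680, so 15,012/16,680 of the £90,000 range has been used: income = £277,400 + £90,000 × 15,012/16,680 = £358,400.

£358,400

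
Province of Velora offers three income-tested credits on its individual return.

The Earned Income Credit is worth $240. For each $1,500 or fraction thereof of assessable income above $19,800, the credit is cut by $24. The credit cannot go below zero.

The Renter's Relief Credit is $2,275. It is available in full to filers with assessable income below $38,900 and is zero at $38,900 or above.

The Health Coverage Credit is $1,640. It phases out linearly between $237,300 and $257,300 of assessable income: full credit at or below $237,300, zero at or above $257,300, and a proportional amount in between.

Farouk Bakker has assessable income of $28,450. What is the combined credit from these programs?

Earned Income Credit: income exceeds $19,800 by $8,650, which is 6 full-or-partial $1,500 increments; reduction = 6 × $24 = $144, leaving $96.
Renter's Relief Credit: $28,450 is below the $38,900 cutoff, so the full $2,275 applies.
Health Coverage Credit: $28,450 is at or below the $237,300 threshold, so the full $1,640 applies.
Total: $96 + $2,275 + $1,640 = $4,011.

$4,011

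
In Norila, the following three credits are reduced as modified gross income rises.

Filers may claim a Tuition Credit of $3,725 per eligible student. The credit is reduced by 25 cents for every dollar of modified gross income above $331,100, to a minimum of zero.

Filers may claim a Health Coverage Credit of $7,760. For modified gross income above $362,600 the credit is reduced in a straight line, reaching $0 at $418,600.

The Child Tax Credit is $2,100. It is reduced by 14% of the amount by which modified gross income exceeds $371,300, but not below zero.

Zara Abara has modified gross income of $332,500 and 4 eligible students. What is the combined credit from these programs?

Tuition Credit: base = 4 × $3,725 = $14,900. 25% of the $1,400 excess over $331,100 is $350; credit = $14,900 − $350 = $14,550.
Health Coverage Credit: $332,500 is at or below the $362,600 threshold, so the full $7,760 applies.
Child Tax Credit: $332,500 is at or below the $371,300 threshold, so the full $2,100 applies.
Total: $14,550 + $7,760 + $2,100 = $24,410.

$24,410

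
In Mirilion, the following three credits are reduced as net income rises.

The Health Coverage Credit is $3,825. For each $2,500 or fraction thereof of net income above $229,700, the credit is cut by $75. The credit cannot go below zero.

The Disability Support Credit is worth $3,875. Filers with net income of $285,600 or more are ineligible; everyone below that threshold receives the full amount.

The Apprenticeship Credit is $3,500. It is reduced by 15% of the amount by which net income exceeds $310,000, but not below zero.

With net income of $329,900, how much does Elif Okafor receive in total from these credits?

Health Coverage Credit: income exceeds $229,700 by $100,200, which is 41 full-or-partial $2,500 increments; reduction = 41 × $75 = $3,075, leaving $750.
Disability Support Credit: $329,900 meets or exceeds the $285,600 cutoff, so the credit is $0.
Apprenticeship Credit: 15% of the $19,900 excess over $310,000 is $2,985; credit = $3,500 − $2,985 = $515.
Total: $750 + $0 + $515 = $1,265.

$1,265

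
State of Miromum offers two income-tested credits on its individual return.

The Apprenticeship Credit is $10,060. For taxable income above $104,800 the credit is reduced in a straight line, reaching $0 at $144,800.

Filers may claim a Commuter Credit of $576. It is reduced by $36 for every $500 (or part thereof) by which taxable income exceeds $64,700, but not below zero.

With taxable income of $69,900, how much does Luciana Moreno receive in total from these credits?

Apprenticeship Credit: $69,900 is at or below the $104,800 threshold, so the full $10,060 applies.
Commuter Credit: income exceeds $64,700 by $5,200, which is 11 full-or-partial $500 increments; reduction = 11 × $36 = $396, leaving $180.
Total: $10,060 + $180 = $10,240.

$10,240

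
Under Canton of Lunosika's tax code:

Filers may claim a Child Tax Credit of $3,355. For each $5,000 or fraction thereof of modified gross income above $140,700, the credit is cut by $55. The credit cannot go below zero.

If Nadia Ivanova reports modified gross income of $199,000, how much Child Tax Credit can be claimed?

Child Tax Credit: income exceeds $140,700 by $58,300, which is 12 full-or-partial $5,000 increments; reduction = 12 × $55 = $660, leaving $2,695.

$2,695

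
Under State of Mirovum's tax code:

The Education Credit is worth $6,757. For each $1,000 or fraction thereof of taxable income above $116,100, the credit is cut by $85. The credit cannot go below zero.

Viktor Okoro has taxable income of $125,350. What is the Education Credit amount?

Education Credit: income exceeds $116,100 by $9,250, which is 10 full-or-partial $1,000 increments; reduction = 10 × $85 = $850, leaving $5,907.

$5,907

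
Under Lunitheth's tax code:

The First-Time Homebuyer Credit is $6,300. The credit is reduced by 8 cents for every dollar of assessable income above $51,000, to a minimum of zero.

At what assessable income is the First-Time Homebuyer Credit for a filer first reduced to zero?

$129,750

The credit falls by 8% of each dollar above $51,000, so it reaches zero when the excess is $6,300 / 8% = $78,750: income = $51,000 + $78,750 = $129,750.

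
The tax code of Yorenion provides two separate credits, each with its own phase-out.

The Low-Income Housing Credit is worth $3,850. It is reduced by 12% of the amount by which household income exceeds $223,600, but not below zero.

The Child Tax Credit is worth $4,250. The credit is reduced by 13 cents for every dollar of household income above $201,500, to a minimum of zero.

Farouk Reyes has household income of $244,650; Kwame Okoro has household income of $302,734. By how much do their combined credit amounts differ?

Farouk ($244,650): Low-Income Housing Credit: 12% of the $21,050 excess over $223,600 is $2,526; credit = $3,850 − $2,526 = $1,324. Child Tax Credit: 13% of the $43,150 excess over $201,500 is $5,609.50 ≥ base, so the credit is $0. total $1,324 + $0 = $1,324
Kwame ($302,734): Low-Income Housing Credit: 12% of the $79,134 excess over $223,600 is $9,496.08 ≥ base, so the credit is $0. Child Tax Credit: 13% of the $101,234 excess over $201,500 is $13,160.42 ≥ base, so the credit is $0. total $0 + $0 = $0
Difference: |$1,324 − $0| = $1,324.

$1,324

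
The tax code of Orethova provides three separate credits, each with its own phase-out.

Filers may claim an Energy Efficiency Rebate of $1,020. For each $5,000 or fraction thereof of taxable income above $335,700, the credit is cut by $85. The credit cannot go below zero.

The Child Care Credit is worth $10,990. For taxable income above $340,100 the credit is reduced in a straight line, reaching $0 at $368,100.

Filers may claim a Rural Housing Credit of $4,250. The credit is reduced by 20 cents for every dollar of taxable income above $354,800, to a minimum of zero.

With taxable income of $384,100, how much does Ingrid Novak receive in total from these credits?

$170

Energy Efficiency Rebate: income exceeds $335,700 by $48,400, which is 10 full-or-partial $5,000 increments; reduction = 10 × $85 = $850, leaving $170.
Child Care Credit: $384,100 is at or above $368,100, so the credit is $0.
Rural Housing Credit: 20% of the $29,300 excess over $354,800 is $5,860 ≥ base, so the credit is $0.
Total: $170 + $0 + $0 = $170.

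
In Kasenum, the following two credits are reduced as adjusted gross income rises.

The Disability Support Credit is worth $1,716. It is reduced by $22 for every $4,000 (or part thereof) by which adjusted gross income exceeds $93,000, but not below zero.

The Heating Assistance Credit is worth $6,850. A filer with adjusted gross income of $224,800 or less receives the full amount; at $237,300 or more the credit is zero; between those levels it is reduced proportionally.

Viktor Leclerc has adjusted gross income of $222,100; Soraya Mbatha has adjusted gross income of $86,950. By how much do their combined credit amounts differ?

Viktor ($222,100): Disability Support Credit: income exceeds $93,000 by $129,100, which is 33 full-or-partial $4,000 increments; reduction = 33 × $22 = $726, leaving $990. Heating Assistance Credit: $222,100 is at or below the $224,800 threshold, so the full $6,850 applies. total $990 + $6,850 = $7,840
Soraya ($86,950): Disability Support Credit: $86,950 is at or below the $93,000 threshold, so the full $1,716 applies. Heating Assistance Credit: $86,950 is at or below the $224,800 threshold, so the full $6,850 applies. total $1,716 + $6,850 = $8,566
Difference: |$7,840 − $8,566| = $726.

$726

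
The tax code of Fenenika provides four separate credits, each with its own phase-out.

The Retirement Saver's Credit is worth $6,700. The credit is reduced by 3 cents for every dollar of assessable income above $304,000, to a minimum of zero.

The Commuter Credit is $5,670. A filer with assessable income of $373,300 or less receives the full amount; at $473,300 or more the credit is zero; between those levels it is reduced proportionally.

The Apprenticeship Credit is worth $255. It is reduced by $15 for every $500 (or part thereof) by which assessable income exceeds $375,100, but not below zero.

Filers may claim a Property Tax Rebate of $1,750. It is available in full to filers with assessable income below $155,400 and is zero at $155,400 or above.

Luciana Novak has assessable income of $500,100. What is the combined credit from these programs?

$817

Retirement Saver's Credit: 3% of the $196,100 excess over $304,000 is $5,883; credit = $6,700 − $5,883 = $817.
Commuter Credit: $500,100 is at or above $473,300, so the credit is $0.
Apprenticeship Credit: income exceeds $375,100 by $125,000 → 250 increments × $15 = $3,750 ≥ base, so the credit is $0.
Property Tax Rebate: $500,100 meets or exceeds the $155,400 cutoff, so the credit is $0.
Total: $817 + $0 + $0 + $0 = $817.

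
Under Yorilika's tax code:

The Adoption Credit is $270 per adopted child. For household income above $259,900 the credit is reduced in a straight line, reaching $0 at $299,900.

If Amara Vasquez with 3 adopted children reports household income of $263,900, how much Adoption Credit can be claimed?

$729

Adoption Credit: base = 3 × $270 = $810. $263,900 is $4,000 into a $40,000 phase-out range, leaving 36,000/40,000 of the credit: $810 × 36,000/40,000 = $729.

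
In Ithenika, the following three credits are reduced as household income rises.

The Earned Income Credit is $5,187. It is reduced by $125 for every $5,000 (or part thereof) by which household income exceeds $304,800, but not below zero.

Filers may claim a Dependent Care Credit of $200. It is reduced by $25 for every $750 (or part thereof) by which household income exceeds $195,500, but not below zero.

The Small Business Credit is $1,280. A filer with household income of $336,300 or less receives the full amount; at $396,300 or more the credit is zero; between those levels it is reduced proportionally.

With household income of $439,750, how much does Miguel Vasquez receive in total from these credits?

Earned Income Credit: income exceeds $304,800 by $134,950, which is 27 full-or-partial $5,000 increments; reduction = 27 × $125 = $3,375, leaving $1,812.
Dependent Care Credit: income exceeds $195,500 by $244,250 → 326 increments × $25 = $8,150 ≥ base, so the credit is $0.
Small Business Credit: $439,750 is at or above $396,300, so the credit is $0.
Total: $1,812 + $0 + $0 = $1,812.

$1,812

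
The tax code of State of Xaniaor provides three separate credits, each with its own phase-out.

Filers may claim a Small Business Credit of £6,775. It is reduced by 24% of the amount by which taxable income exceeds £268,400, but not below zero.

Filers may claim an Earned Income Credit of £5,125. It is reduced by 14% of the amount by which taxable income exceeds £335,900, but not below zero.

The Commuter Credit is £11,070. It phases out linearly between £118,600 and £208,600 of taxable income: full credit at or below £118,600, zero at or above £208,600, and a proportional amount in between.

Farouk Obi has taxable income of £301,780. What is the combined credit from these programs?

Small Business Credit: 24% of the £33,380 excess over £268,400 is £8,011.20 ≥ base, so the credit is £0.
Earned Income Credit: £301,780 is at or below the £335,900 threshold, so the full £5,125 applies.
Commuter Credit: £301,780 is at or above £208,600, so the credit is £0.
Total: £0 + £5,125 + £0 = £5,125.

£5,125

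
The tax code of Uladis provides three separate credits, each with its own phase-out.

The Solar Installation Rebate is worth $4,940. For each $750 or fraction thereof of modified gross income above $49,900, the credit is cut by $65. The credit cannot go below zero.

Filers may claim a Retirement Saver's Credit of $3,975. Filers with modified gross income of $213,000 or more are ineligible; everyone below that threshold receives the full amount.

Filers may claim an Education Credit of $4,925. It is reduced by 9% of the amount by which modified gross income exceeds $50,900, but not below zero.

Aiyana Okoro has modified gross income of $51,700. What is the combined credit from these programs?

$13,573

Solar Installation Rebate: income exceeds $49,900 by $1,800, which is 3 full-or-partial $750 increments; reduction = 3 × $65 = $195, leaving $4,745.
Retirement Saver's Credit: $51,700 is below the $213,000 cutoff, so the full $3,975 applies.
Education Credit: 9% of the $800 excess over $50,900 is $72; credit = $4,925 − $72 = $4,853.
Total: $4,745 + $3,975 + $4,853 = $13,573.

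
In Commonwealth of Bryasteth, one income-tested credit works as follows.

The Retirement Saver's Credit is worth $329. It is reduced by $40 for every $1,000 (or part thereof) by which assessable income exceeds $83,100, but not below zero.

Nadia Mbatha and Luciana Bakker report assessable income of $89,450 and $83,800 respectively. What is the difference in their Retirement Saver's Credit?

Nadia ($89,450): Retirement Saver's Credit: income exceeds $83,100 by $6,350, which is 7 full-or-partial $1,000 increments; reduction = 7 × $40 = $280, leaving $49.
Luciana ($83,800): Retirement Saver's Credit: income exceeds $83,100 by $700, which is 1 full-or-partial $1,000 increment; reduction = 1 × $40 = $40, leaving $289.
Difference: |$49 − $289| = $240.

$240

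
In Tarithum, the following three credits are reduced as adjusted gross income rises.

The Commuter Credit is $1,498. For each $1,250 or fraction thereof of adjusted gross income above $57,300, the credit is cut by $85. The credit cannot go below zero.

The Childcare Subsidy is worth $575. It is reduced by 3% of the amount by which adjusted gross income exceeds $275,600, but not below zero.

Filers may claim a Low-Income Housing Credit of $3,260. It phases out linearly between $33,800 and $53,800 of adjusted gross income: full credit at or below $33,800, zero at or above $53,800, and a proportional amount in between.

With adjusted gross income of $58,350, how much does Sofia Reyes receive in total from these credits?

$1,988

Commuter Credit: income exceeds $57,300 by $1,050, which is 1 full-or-partial $1,250 increment; reduction = 1 × $85 = $85, leaving $1,413.
Childcare Subsidy: $58,350 is at or below the $275,600 threshold, so the full $575 applies.
Low-Income Housing Credit: $58,350 is at or above $53,800, so the credit is $0.
Total: $1,413 + $575 + $0 = $1,988.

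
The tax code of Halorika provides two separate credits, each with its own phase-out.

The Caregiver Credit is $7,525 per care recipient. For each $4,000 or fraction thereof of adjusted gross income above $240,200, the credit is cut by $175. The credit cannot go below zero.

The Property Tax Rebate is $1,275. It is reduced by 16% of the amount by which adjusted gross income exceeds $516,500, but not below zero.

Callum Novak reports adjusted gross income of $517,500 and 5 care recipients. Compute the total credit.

$26,490

Caregiver Credit: base = 5 × $7,525 = $37,625. income exceeds $240,200 by $277,300, which is 70 full-or-partial $4,000 increments; reduction = 70 × $175 = $12,250, leaving $25,375.
Property Tax Rebate: 16% of the $1,000 excess over $516,500 is $160; credit = $1,275 − $160 = $1,115.
Total: $25,375 + $1,115 = $26,490.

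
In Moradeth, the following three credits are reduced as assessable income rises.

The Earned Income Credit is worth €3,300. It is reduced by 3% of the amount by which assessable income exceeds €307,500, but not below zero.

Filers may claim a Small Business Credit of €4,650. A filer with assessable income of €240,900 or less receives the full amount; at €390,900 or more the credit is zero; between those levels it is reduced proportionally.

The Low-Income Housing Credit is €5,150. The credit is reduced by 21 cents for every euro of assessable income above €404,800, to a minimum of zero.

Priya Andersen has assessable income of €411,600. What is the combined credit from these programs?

Earned Income Credit: 3% of the €104,100 excess over €307,500 is €3,123; credit = €3,300 − €3,123 = €177.
Small Business Credit: €411,600 is at or above €390,900, so the credit is €0.
Low-Income Housing Credit: 21% of the €6,800 excess over €404,800 is €1,428; credit = €5,150 − €1,428 = €3,722.
Total: €177 + €0 + €3,722 = €3,899.

€3,899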